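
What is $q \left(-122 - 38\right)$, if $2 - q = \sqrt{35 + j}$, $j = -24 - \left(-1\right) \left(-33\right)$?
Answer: $-320 + 160 i \sqrt{22} \approx -320.0 + 750.47 i$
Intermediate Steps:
$j = -57$ ($j = -24 - 33 = -57$)
$q = 2 - i \sqrt{22}$ ($q = 2 - \sqrt{35 - 57} = 2 - \sqrt{-22} = 2 - i \sqrt{22} \approx 2.0 - 4.6904 i$)
$q \left(-122 - 38\right) = \left(2 - i \sqrt{22}\right) \left(-122 - 38\right) = \left(2 - i \sqrt{22}\right) \left(-160\right) = -320 + 160 i \sqrt{22}$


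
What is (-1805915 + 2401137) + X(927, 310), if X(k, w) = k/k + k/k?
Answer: 595224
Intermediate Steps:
X(k, w) = 2 (X(k, w) = 1 + 1 = 2)
(-1805915 + 2401137) + X(927, 310) = (-1805915 + 2401137) + 2 = 595222 + 2 = 595224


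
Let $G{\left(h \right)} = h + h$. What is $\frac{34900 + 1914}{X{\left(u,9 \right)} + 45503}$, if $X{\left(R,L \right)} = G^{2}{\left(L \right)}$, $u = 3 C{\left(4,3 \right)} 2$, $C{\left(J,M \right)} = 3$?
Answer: $\frac{36814}{45827} \approx 0.80333$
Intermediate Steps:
$G{\left(h \right)} = 2 h$
$u = 18$ ($u = 3 \cdot 3 \cdot 2 = 9 \cdot 2 = 18$)
$X{\left(R,L \right)} = 4 L^{2}$ ($X{\left(R,L \right)} = \left(2 L\right)^{2} = 4 L^{2}$)
$\frac{34900 + 1914}{X{\left(u,9 \right)} + 45503} = \frac{34900 + 1914}{4 \cdot 9^{2} + 45503} = \frac{36814}{4 \cdot 81 + 45503} = \frac{36814}{324 + 45503} = \frac{36814}{45827}$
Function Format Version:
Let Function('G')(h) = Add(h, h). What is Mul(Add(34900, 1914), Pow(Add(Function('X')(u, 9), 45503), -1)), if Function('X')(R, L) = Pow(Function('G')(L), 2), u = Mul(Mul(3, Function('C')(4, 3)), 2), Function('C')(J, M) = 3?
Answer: Rational(36814, 45827) ≈ 0.80333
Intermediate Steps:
Function('G')(h) = Mul(2, h)
u = 18 (u = Mul(Mul(3, 3), 2) = Mul(9, 2) = 18)
Function('X')(R, L) = Mul(4, Pow(L, 2)) (Function('X')(R, L) = Pow(Mul(2, L), 2) = Mul(4, Pow(L, 2)))
Mul(Add(34900, 1914), Pow(Add(Function('X')(u, 9), 45503), -1)) = Mul(Add(34900, 1914), Pow(Add(Mul(4, Pow(9, 2)), 45503), -1)) = Mul(36814, Pow(Add(Mul(4, 81), 45503), -1)) = Mul(36814, Pow(Add(324, 45503), -1)) = Mul(36814, Pow(45827, -1)) = Mul(36814, Rational(1, 45827)) = Rational(36814, 45827)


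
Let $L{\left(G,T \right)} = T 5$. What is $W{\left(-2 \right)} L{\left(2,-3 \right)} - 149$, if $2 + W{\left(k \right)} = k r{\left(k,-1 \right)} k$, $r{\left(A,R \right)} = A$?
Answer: $1$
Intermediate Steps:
$W{\left(k \right)} = -2 + k^{3}$ ($W{\left(k \right)} = -2 + k k k = -2 + k^{2} k = -2 + k^{3}$)
$L{\left(G,T \right)} = 5 T$
$W{\left(-2 \right)} L{\left(2,-3 \right)} - 149 = \left(-2 + \left(-2\right)^{3}\right) 5 \left(-3\right) - 149 = \left(-2 - 8\right) \left(-15\right) - 149 = \left(-10\right) \left(-15\right) - 149 = 150 - 149 = 1$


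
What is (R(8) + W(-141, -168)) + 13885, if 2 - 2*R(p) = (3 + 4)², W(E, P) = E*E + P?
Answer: 67149/2 ≈ 33575.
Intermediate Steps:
W(E, P) = P + E² (W(E, P) = E² + P = P + E²)
R(p) = -47/2 (R(p) = 1 - (3 + 4)²/2 = 1 - ½*7² = 1 - ½*49 = 1 - 49/2 = -47/2)
(R(8) + W(-141, -168)) + 13885 = (-47/2 + (-168 + (-141)²)) + 13885 = (-47/2 + (-168 + 19881)) + 13885 = (-47/2 + 19713) + 13885 = 39379/2 + 13885 = 67149/2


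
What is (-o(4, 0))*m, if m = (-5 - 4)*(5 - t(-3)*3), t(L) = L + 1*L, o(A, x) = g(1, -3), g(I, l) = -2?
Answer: -414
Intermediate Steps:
o(A, x) = -2
t(L) = 2*L (t(L) = L + L = 2*L)
m = -207 (m = (-5 - 4)*(5 - 2*(-3)*3) = -9*(5 - 1*(-6)*3) = -9*(5 + 6*3) = -9*(5 + 18) = -9*23 = -207)
(-o(4, 0))*m = -1*(-2)*(-207) = 2*(-207) = -414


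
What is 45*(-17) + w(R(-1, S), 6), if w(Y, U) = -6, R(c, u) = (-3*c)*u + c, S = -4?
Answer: -771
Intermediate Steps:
R(c, u) = c - 3*c*u (R(c, u) = -3*c*u + c = c - 3*c*u)
45*(-17) + w(R(-1, S), 6) = 45*(-17) - 6 = -765 - 6 = -771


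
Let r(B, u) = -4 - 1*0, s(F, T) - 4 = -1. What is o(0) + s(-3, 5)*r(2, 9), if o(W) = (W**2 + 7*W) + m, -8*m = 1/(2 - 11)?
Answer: -863/72 ≈ -11.986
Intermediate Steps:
s(F, T) = 3 (s(F, T) = 4 - 1 = 3)
m = 1/72 (m = -1/(8*(2 - 11)) = -1/8/(-9) = -1/8*(-1/9) = 1/72 ≈ 0.013889)
r(B, u) = -4 (r(B, u) = -4 + 0 = -4)
o(W) = 1/72 + W**2 + 7*W (o(W) = (W**2 + 7*W) + 1/72 = 1/72 + W**2 + 7*W)
o(0) + s(-3, 5)*r(2, 9) = (1/72 + 0**2 + 7*0) + 3*(-4) = (1/72 + 0 + 0) - 12 = 1/72 - 12 = -863/72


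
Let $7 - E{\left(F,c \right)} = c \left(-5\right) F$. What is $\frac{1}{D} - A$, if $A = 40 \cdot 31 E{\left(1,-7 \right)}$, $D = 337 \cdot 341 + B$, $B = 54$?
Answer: $\frac{3991793121}{114971} \approx 34720.0$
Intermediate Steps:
$E{\left(F,c \right)} = 7 + 5 F c$ ($E{\left(F,c \right)} = 7 - c \left(-5\right) F = 7 - - 5 c F = 7 - - 5 F c = 7 + 5 F c$)
$D = 114971$ ($D = 337 \cdot 341 + 54 = 114917 + 54 = 114971$)
$A = -34720$ ($A = 40 \cdot 31 \left(7 + 5 \cdot 1 \left(-7\right)\right) = 1240 \left(7 - 35\right) = 1240 \left(-28\right) = -34720$)
$\frac{1}{D} - A = \frac{1}{114971} - -34720 = \frac{1}{114971} + 34720 = \frac{3991793121}{114971}$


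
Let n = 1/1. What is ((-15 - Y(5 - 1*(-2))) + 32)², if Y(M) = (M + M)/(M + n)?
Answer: 3721/16 ≈ 232.56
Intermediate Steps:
n = 1
Y(M) = 2*M/(1 + M) (Y(M) = (M + M)/(M + 1) = (2*M)/(1 + M) = 2*M/(1 + M))
((-15 - Y(5 - 1*(-2))) + 32)² = ((-15 - 2*(5 - 1*(-2))/(1 + (5 - 1*(-2)))) + 32)² = ((-15 - 2*(5 + 2)/(1 + (5 + 2))) + 32)² = ((-15 - 2*7/(1 + 7)) + 32)² = ((-15 - 2*7/8) + 32)² = ((-15 - 1*7/4) + 32)² = ((-15 - 7/4) + 32)² = (-67/4 + 32)² = (61/4)² = 3721/16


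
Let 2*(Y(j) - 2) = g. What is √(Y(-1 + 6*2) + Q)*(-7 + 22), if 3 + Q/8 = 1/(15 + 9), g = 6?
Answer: 10*I*√42 ≈ 64.807*I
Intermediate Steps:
Q = -71/3 (Q = -24 + 8/(15 + 9) = -24 + 8/24 = -24 + 8*(1/24) = -24 + ⅓ = -71/3 ≈ -23.667)
Y(j) = 5 (Y(j) = 2 + (½)*6 = 2 + 3 = 5)
√(Y(-1 + 6*2) + Q)*(-7 + 22) = √(5 - 71/3)*(-7 + 22) = √(-56/3)*15 = (2*I*√42/3)*15 = 10*I*√42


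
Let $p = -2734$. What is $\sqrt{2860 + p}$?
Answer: $3 \sqrt{14} \approx 11.225$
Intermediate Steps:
$\sqrt{2860 + p} = \sqrt{2860 - 2734} = \sqrt{126} = 3 \sqrt{14}$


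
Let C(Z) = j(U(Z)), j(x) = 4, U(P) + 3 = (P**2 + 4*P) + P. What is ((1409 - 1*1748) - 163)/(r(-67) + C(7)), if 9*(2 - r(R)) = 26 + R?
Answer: -4518/95 ≈ -47.558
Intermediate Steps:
U(P) = -3 + P**2 + 5*P (U(P) = -3 + ((P**2 + 4*P) + P) = -3 + (P**2 + 5*P) = -3 + P**2 + 5*P)
r(R) = -8/9 - R/9 (r(R) = 2 - (26 + R)/9 = 2 + (-26/9 - R/9) = -8/9 - R/9)
C(Z) = 4
((1409 - 1*1748) - 163)/(r(-67) + C(7)) = ((1409 - 1*1748) - 163)/((-8/9 - 1/9*(-67)) + 4) = ((1409 - 1748) - 163)/((-8/9 + 67/9) + 4) = (-339 - 163)/(59/9 + 4) = -502/95/9 = -502*9/95 = -4518/95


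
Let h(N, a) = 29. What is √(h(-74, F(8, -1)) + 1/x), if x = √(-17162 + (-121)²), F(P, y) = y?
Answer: √(184307789 - 2521*I*√2521)/2521 ≈ 5.3852 - 0.0018492*I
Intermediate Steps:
x = I*√2521 (x = √(-17162 + 14641) = √(-2521) = I*√2521 ≈ 50.21*I)
√(h(-74, F(8, -1)) + 1/x) = √(29 + 1/(I*√2521)) = √(29 - I*√2521/2521)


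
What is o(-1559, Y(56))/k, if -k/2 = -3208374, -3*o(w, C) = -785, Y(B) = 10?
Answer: 785/19250244 ≈ 4.0779e-5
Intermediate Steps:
o(w, C) = 785/3 (o(w, C) = -⅓*(-785) = 785/3)
k = 6416748 (k = -2*(-3208374) = 6416748)
o(-1559, Y(56))/k = (785/3)/6416748 = (785/3)*(1/6416748) = 785/19250244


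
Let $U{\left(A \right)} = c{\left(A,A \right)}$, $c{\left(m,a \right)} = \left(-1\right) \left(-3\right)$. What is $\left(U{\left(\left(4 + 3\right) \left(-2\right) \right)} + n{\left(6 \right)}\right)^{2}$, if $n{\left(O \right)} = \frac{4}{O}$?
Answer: $\frac{121}{9} \approx 13.444$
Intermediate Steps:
$c{\left(m,a \right)} = 3$
$U{\left(A \right)} = 3$
$\left(U{\left(\left(4 + 3\right) \left(-2\right) \right)} + n{\left(6 \right)}\right)^{2} = \left(3 + \frac{4}{6}\right)^{2} = \left(3 + 4 \cdot \frac{1}{6}\right)^{2} = \left(3 + \frac{2}{3}\right)^{2} = \left(\frac{11}{3}\right)^{2} = \frac{121}{9}$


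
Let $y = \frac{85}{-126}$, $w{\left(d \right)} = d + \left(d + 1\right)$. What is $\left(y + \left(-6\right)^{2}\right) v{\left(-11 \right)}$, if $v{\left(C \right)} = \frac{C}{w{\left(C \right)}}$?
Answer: $\frac{48961}{2646} \approx 18.504$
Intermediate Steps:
$w{\left(d \right)} = 1 + 2 d$ ($w{\left(d \right)} = d + \left(1 + d\right) = 1 + 2 d$)
$v{\left(C \right)} = \frac{C}{1 + 2 C}$
$y = - \frac{85}{126}$ ($y = 85 \left(- \frac{1}{126}\right) = - \frac{85}{126} \approx -0.6746$)
$\left(y + \left(-6\right)^{2}\right) v{\left(-11 \right)} = \left(- \frac{85}{126} + \left(-6\right)^{2}\right) \left(- \frac{11}{1 + 2 \left(-11\right)}\right) = \left(- \frac{85}{126} + 36\right) \left(- \frac{11}{1 - 22}\right) = \frac{4451 \left(- \frac{11}{-21}\right)}{126} = \frac{4451 \left(\left(-11\right) \left(- \frac{1}{21}\right)\right)}{126} = \frac{4451}{126} \cdot \frac{11}{21} = \frac{48961}{2646}$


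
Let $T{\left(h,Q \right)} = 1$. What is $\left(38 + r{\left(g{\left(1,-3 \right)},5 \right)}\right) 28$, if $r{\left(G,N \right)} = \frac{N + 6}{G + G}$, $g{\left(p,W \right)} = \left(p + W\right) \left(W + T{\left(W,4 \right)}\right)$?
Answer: $\frac{2205}{2} \approx 1102.5$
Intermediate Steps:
$g{\left(p,W \right)} = \left(1 + W\right) \left(W + p\right)$ ($g{\left(p,W \right)} = \left(p + W\right) \left(W + 1\right) = \left(W + p\right) \left(1 + W\right) = \left(1 + W\right) \left(W + p\right)$)
$r{\left(G,N \right)} = \frac{6 + N}{2 G}$
$\left(38 + r{\left(g{\left(1,-3 \right)},5 \right)}\right) 28 = \left(38 + \frac{6 + 5}{2 \left(-3 + 1 + \left(-3\right)^{2} - 3\right)}\right) 28 = \left(38 + \frac{1}{2} \frac{1}{-3 + 1 + 9 - 3} \cdot 11\right) 28 = \left(38 + \frac{1}{2} \cdot \frac{1}{4} \cdot 11\right) 28 = \left(38 + \frac{11}{8}\right) 28 = \frac{315}{8} \cdot 28 = \frac{2205}{2}$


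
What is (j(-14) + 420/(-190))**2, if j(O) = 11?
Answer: 27889/361 ≈ 77.255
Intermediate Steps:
(j(-14) + 420/(-190))**2 = (11 + 420/(-190))**2 = (11 + 420*(-1/190))**2 = (11 - 42/19)**2 = (167/19)**2 = 27889/361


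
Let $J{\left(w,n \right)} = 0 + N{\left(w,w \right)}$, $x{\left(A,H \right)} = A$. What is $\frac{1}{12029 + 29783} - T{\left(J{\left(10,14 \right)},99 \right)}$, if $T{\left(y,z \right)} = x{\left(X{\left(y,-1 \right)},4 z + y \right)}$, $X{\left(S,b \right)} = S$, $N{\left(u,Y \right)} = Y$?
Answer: $- \frac{418119}{41812} \approx -10.0$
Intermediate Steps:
$J{\left(w,n \right)} = w$ ($J{\left(w,n \right)} = 0 + w = w$)
$T{\left(y,z \right)} = y$
$\frac{1}{12029 + 29783} - T{\left(J{\left(10,14 \right)},99 \right)} = \frac{1}{12029 + 29783} - 10 = \frac{1}{41812} - 10 = - \frac{418119}{41812}$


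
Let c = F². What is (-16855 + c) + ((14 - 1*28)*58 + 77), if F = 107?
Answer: -6141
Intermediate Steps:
c = 11449 (c = 107² = 11449)
(-16855 + c) + ((14 - 1*28)*58 + 77) = (-16855 + 11449) + ((14 - 1*28)*58 + 77) = -5406 + ((14 - 28)*58 + 77) = -5406 + (-14*58 + 77) = -5406 + (-812 + 77) = -5406 - 735 = -6141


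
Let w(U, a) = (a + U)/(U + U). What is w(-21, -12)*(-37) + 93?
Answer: 895/14 ≈ 63.929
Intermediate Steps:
w(U, a) = (U + a)/(2*U) (w(U, a) = (U + a)/((2*U)) = (U + a)*(1/(2*U)) = (U + a)/(2*U))
w(-21, -12)*(-37) + 93 = ((½)*(-21 - 12)/(-21))*(-37) + 93 = ((½)*(-1/21)*(-33))*(-37) + 93 = (11/14)*(-37) + 93 = -407/14 + 93 = 895/14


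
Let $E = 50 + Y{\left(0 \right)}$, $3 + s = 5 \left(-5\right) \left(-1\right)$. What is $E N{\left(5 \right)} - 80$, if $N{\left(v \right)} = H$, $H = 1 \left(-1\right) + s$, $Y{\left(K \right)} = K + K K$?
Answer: $970$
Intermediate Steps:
$s = 22$ ($s = -3 + 5 \left(-5\right) \left(-1\right) = -3 - -25 = -3 + 25 = 22$)
$Y{\left(K \right)} = K + K^{2}$
$E = 50$ ($E = 50 + 0 \left(1 + 0\right) = 50 + 0 \cdot 1 = 50 + 0 = 50$)
$H = 21$ ($H = 1 \left(-1\right) + 22 = -1 + 22 = 21$)
$N{\left(v \right)} = 21$
$E N{\left(5 \right)} - 80 = 50 \cdot 21 - 80 = 1050 - 80 = 970$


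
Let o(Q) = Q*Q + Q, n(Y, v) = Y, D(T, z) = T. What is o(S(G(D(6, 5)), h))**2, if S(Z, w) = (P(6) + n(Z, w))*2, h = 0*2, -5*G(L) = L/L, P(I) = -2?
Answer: 139876/625 ≈ 223.80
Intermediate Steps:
G(L) = -1/5 (G(L) = -L/(5*L) = -1/5*1 = -1/5)
h = 0
S(Z, w) = -4 + 2*Z (S(Z, w) = (-2 + Z)*2 = -4 + 2*Z)
o(Q) = Q + Q**2 (o(Q) = Q**2 + Q = Q + Q**2)
o(S(G(D(6, 5)), h))**2 = ((-4 + 2*(-1/5))*(1 + (-4 + 2*(-1/5))))**2 = ((-4 - 2/5)*(1 + (-4 - 2/5)))**2 = (-22*(1 - 22/5)/5)**2 = (-22/5*(-17/5))**2 = (374/25)**2 = 139876/625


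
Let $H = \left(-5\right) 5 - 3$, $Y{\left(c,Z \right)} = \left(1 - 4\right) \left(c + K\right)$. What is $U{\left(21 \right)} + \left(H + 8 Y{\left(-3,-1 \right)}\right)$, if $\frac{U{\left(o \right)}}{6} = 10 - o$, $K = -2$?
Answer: $26$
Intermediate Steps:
$Y{\left(c,Z \right)} = 6 - 3 c$ ($Y{\left(c,Z \right)} = \left(1 - 4\right) \left(c - 2\right) = - 3 \left(-2 + c\right) = 6 - 3 c$)
$U{\left(o \right)} = 60 - 6 o$ ($U{\left(o \right)} = 6 \left(10 - o\right) = 60 - 6 o$)
$H = -28$ ($H = -25 - 3 = -28$)
$U{\left(21 \right)} + \left(H + 8 Y{\left(-3,-1 \right)}\right) = \left(60 - 126\right) - \left(28 - 8 \left(6 - -9\right)\right) = \left(60 - 126\right) - \left(28 - 8 \left(6 + 9\right)\right) = -66 + \left(-28 + 8 \cdot 15\right) = -66 + \left(-28 + 120\right) = -66 + 92 = 26$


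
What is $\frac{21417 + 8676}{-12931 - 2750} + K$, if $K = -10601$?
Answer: $- \frac{55421458}{5227} \approx -10603.0$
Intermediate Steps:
$\frac{21417 + 8676}{-12931 - 2750} + K = \frac{21417 + 8676}{-12931 - 2750} - 10601 = \frac{30093}{-15681} - 10601 = 30093 \left(- \frac{1}{15681}\right) - 10601 = - \frac{10031}{5227} - 10601 = - \frac{55421458}{5227}$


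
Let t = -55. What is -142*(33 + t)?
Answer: 3124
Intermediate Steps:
-142*(33 + t) = -142*(33 - 55) = -142*(-22) = 3124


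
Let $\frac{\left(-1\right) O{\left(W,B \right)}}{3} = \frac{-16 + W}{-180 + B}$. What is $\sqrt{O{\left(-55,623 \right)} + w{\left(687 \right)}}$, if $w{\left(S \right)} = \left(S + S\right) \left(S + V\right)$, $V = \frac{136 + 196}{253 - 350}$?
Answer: $\frac{3 \sqrt{192700575384665}}{42971} \approx 969.14$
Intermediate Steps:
$V = - \frac{332}{97}$ ($V = \frac{332}{-97} = 332 \left(- \frac{1}{97}\right) = - \frac{332}{97} \approx -3.4227$)
$O{\left(W,B \right)} = - \frac{3 \left(-16 + W\right)}{-180 + B}$ ($O{\left(W,B \right)} = - 3 \frac{-16 + W}{-180 + B} = - \frac{3 \left(-16 + W\right)}{-180 + B}$)
$w{\left(S \right)} = 2 S \left(- \frac{332}{97} + S\right)$ ($w{\left(S \right)} = \left(S + S\right) \left(S - \frac{332}{97}\right) = 2 S \left(- \frac{332}{97} + S\right)$)
$\sqrt{O{\left(-55,623 \right)} + w{\left(687 \right)}} = \sqrt{\frac{3 \left(16 - -55\right)}{-180 + 623} + \frac{2}{97} \cdot 687 \left(-332 + 97 \cdot 687\right)} = \sqrt{\frac{3 \left(16 + 55\right)}{443} + \frac{2}{97} \cdot 687 \left(-332 + 66639\right)} = \sqrt{3 \cdot \frac{1}{443} \cdot 71 + \frac{2}{97} \cdot 687 \cdot 66307} = \sqrt{\frac{213}{443} + \frac{91105818}{97}} = \sqrt{\frac{40359898035}{42971}} = \frac{3 \sqrt{192700575384665}}{42971}$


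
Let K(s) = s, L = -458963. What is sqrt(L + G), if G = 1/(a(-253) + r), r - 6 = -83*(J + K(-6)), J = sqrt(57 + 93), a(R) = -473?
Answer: sqrt(14227852 - 190469645*sqrt(6))/sqrt(-31 + 415*sqrt(6)) ≈ 677.47*I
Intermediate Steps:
J = 5*sqrt(6) (J = sqrt(150) = 5*sqrt(6) ≈ 12.247)
r = 504 - 415*sqrt(6) (r = 6 - 83*(5*sqrt(6) - 6) = 6 - 83*(-6 + 5*sqrt(6)) = 6 + (498 - 415*sqrt(6)) = 504 - 415*sqrt(6) ≈ -512.54)
G = 1/(31 - 415*sqrt(6)) (G = 1/(-473 + (504 - 415*sqrt(6))) = 1/(31 - 415*sqrt(6)) ≈ -0.0010147)
sqrt(L + G) = sqrt(-458963 + (-31/1032389 - 415*sqrt(6)/1032389)) = sqrt(-473828352638/1032389 - 415*sqrt(6)/1032389)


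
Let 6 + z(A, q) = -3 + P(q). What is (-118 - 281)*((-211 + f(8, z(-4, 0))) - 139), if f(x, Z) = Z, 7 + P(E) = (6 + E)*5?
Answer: 134064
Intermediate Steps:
P(E) = 23 + 5*E (P(E) = -7 + (6 + E)*5 = -7 + (30 + 5*E) = 23 + 5*E)
z(A, q) = 14 + 5*q (z(A, q) = -6 + (-3 + (23 + 5*q)) = -6 + (20 + 5*q) = 14 + 5*q)
(-118 - 281)*((-211 + f(8, z(-4, 0))) - 139) = (-118 - 281)*((-211 + (14 + 5*0)) - 139) = -399*((-211 + (14 + 0)) - 139) = -399*((-211 + 14) - 139) = -399*(-197 - 139) = -399*(-336) = 134064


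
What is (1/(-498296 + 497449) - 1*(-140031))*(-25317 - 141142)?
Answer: -19743078767504/847 ≈ -2.3309e+10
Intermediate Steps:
(1/(-498296 + 497449) - 1*(-140031))*(-25317 - 141142) = (1/(-847) + 140031)*(-166459) = (-1/847 + 140031)*(-166459) = (118606256/847)*(-166459) = -19743078767504/847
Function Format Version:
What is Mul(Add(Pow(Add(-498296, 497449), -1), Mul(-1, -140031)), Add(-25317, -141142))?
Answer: Rational(-19743078767504, 847) ≈ -2.3309e+10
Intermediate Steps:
Mul(Add(Pow(Add(-498296, 497449), -1), Mul(-1, -140031)), Add(-25317, -141142)) = Mul(Add(Pow(-847, -1), 140031), -166459) = Mul(Add(Rational(-1, 847), 140031), -166459) = Mul(Rational(118606256, 847), -166459) = Rational(-19743078767504, 847)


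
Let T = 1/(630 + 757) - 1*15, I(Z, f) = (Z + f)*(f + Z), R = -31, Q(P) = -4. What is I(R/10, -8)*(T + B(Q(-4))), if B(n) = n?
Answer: -81170748/34675 ≈ -2340.9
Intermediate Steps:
I(Z, f) = (Z + f)**2 (I(Z, f) = (Z + f)*(Z + f) = (Z + f)**2)
T = -20804/1387 (T = 1/1387 - 15 = -20804/1387 ≈ -14.999)
I(R/10, -8)*(T + B(Q(-4))) = (-31/10 - 8)**2*(-20804/1387 - 4) = (-31*1/10 - 8)**2*(-26352/1387) = (-31/10 - 8)**2*(-26352/1387) = (-111/10)**2*(-26352/1387) = (12321/100)*(-26352/1387) = -81170748/34675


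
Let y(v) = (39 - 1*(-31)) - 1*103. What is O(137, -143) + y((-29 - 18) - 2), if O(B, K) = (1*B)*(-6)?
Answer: -855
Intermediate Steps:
y(v) = -33 (y(v) = (39 + 31) - 103 = 70 - 103 = -33)
O(B, K) = -6*B (O(B, K) = B*(-6) = -6*B)
O(137, -143) + y((-29 - 18) - 2) = -6*137 - 33 = -822 - 33 = -855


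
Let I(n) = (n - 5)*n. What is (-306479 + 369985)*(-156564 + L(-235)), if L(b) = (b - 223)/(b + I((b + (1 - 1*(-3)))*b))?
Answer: -29297213368691923708/2946589565 ≈ -9.9428e+9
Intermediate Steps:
I(n) = n*(-5 + n) (I(n) = (-5 + n)*n = n*(-5 + n))
L(b) = (-223 + b)/(b + b*(-5 + b*(4 + b))*(4 + b)) (L(b) = (b - 223)/(b + ((b + (1 - 1*(-3)))*b)*(-5 + (b + (1 - 1*(-3)))*b)) = (-223 + b)/(b + ((b + (1 + 3))*b)*(-5 + (b + (1 + 3))*b)) = (-223 + b)/(b + ((b + 4)*b)*(-5 + (b + 4)*b)) = (-223 + b)/(b + ((4 + b)*b)*(-5 + (4 + b)*b)) = (-223 + b)/(b + (b*(4 + b))*(-5 + b*(4 + b))) = (-223 + b)/(b + b*(-5 + b*(4 + b))*(4 + b)))
(-306479 + 369985)*(-156564 + L(-235)) = (-306479 + 369985)*(-156564 + (-223 - 235)/((-235)*(1 + (-5 - 235*(4 - 235))*(4 - 235)))) = 63506*(-156564 - 1/235*(-458)/(1 + (-5 - 235*(-231))*(-231))) = 63506*(-156564 - 1/235*(-458)/(1 + (-5 + 54285)*(-231))) = 63506*(-156564 - 1/235*(-458)/(1 + 54280*(-231))) = 63506*(-156564 - 1/235*(-458)/(1 - 12538680)) = 63506*(-156564 - 1/235*(-458)/(-12538679)) = 63506*(-156564 - 1/235*(-1/12538679)*(-458)) = 63506*(-156564 - 458/2946589565) = 63506*(-461329848655118/2946589565) = -29297213368691923708/2946589565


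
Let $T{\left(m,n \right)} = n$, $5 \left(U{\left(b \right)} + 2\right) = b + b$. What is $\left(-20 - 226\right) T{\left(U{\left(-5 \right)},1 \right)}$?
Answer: $-246$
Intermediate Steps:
$U{\left(b \right)} = -2 + \frac{2 b}{5}$ ($U{\left(b \right)} = -2 + \frac{b + b}{5} = -2 + \frac{2 b}{5}$)
$\left(-20 - 226\right) T{\left(U{\left(-5 \right)},1 \right)} = \left(-20 - 226\right) 1 = \left(-246\right) 1 = -246$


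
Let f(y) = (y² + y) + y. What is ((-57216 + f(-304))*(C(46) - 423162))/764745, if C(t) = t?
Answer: -14636428672/764745 ≈ -19139.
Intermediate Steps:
f(y) = y² + 2*y (f(y) = (y + y²) + y = y² + 2*y)
((-57216 + f(-304))*(C(46) - 423162))/764745 = ((-57216 - 304*(2 - 304))*(46 - 423162))/764745 = ((-57216 - 304*(-302))*(-423116))*(1/764745) = ((-57216 + 91808)*(-423116))*(1/764745) = (34592*(-423116))*(1/764745) = -14636428672*1/764745 = -14636428672/764745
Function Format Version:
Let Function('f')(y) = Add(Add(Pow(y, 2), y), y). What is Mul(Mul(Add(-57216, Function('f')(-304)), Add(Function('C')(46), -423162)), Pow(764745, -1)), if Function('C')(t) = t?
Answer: Rational(-14636428672, 764745) ≈ -19139.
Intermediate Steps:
Function('f')(y) = Add(Pow(y, 2), Mul(2, y)) (Function('f')(y) = Add(Add(y, Pow(y, 2)), y) = Add(Pow(y, 2), Mul(2, y)))
Mul(Mul(Add(-57216, Function('f')(-304)), Add(Function('C')(46), -423162)), Pow(764745, -1)) = Mul(Mul(Add(-57216, Mul(-304, Add(2, -304))), Add(46, -423162)), Pow(764745, -1)) = Mul(Mul(Add(-57216, Mul(-304, -302)), -423116), Rational(1, 764745)) = Mul(Mul(Add(-57216, 91808), -423116), Rational(1, 764745)) = Mul(Mul(34592, -423116), Rational(1, 764745)) = Mul(-14636428672, Rational(1, 764745)) = Rational(-14636428672, 764745)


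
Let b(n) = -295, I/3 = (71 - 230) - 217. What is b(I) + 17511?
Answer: 17216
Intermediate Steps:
I = -1128 (I = 3*((71 - 230) - 217) = 3*(-159 - 217) = 3*(-376) = -1128)
b(I) + 17511 = -295 + 17511 = 17216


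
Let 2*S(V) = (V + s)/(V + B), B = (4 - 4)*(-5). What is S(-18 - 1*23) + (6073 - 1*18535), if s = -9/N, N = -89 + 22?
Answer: -34231745/2747 ≈ -12462.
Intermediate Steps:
N = -67
s = 9/67 (s = -9/(-67) = -9*(-1/67) = 9/67 ≈ 0.13433)
B = 0 (B = 0*(-5) = 0)
S(V) = (9/67 + V)/(2*V) (S(V) = ((V + 9/67)/(V + 0))/2 = ((9/67 + V)/V)/2 = (9/67 + V)/(2*V))
S(-18 - 1*23) + (6073 - 1*18535) = (9 + 67*(-18 - 1*23))/(134*(-18 - 1*23)) + (6073 - 1*18535) = (9 + 67*(-18 - 23))/(134*(-18 - 23)) + (6073 - 18535) = (1/134)*(9 + 67*(-41))/(-41) - 12462 = (1/134)*(-1/41)*(9 - 2747) - 12462 = (1/134)*(-1/41)*(-2738) - 12462 = 1369/2747 - 12462 = -34231745/2747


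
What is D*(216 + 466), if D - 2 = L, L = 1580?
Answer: 1078924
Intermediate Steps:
D = 1582 (D = 2 + 1580 = 1582)
D*(216 + 466) = 1582*(216 + 466) = 1582*682 = 1078924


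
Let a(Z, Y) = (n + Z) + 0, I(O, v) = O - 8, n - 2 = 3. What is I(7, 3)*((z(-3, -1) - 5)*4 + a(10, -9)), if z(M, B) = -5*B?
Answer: -15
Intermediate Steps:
n = 5 (n = 2 + 3 = 5)
I(O, v) = -8 + O
a(Z, Y) = 5 + Z (a(Z, Y) = (5 + Z) + 0 = 5 + Z)
I(7, 3)*((z(-3, -1) - 5)*4 + a(10, -9)) = (-8 + 7)*((-5*(-1) - 5)*4 + (5 + 10)) = -((5 - 5)*4 + 15) = -(0*4 + 15) = -(0 + 15) = -1*15 = -15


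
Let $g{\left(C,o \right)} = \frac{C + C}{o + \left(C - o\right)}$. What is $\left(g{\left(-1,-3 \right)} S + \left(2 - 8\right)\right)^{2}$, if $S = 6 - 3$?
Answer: $0$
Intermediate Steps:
$g{\left(C,o \right)} = 2$ ($g{\left(C,o \right)} = \frac{2 C}{C} = 2$)
$S = 3$
$\left(g{\left(-1,-3 \right)} S + \left(2 - 8\right)\right)^{2} = \left(2 \cdot 3 + \left(2 - 8\right)\right)^{2} = \left(6 - 6\right)^{2} = 0^{2} = 0$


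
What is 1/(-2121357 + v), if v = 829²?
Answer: -1/1434116 ≈ -6.9729e-7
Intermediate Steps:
v = 687241
1/(-2121357 + v) = 1/(-2121357 + 687241) = 1/(-1434116) = -1/1434116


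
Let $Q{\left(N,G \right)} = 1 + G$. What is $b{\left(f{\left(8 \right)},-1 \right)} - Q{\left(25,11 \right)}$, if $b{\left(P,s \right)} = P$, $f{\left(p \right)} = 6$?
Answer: $-6$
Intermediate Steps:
$b{\left(f{\left(8 \right)},-1 \right)} - Q{\left(25,11 \right)} = 6 - \left(1 + 11\right) = 6 - 12 = -6$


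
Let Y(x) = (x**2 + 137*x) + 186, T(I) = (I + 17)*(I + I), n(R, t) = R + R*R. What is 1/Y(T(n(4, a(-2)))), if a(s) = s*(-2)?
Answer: 1/2393346 ≈ 4.1783e-7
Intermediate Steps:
a(s) = -2*s
n(R, t) = R + R**2
T(I) = 2*I*(17 + I) (T(I) = (17 + I)*(2*I) = 2*I*(17 + I))
Y(x) = 186 + x**2 + 137*x
1/Y(T(n(4, a(-2)))) = 1/(186 + (2*(4*(1 + 4))*(17 + 4*(1 + 4)))**2 + 137*(2*(4*(1 + 4))*(17 + 4*(1 + 4)))) = 1/(186 + (2*(4*5)*(17 + 4*5))**2 + 137*(2*(4*5)*(17 + 4*5))) = 1/(186 + (2*20*(17 + 20))**2 + 137*(2*20*(17 + 20))) = 1/(186 + (2*20*37)**2 + 137*(2*20*37)) = 1/(186 + 1480**2 + 137*1480) = 1/(186 + 2190400 + 202760) = 1/2393346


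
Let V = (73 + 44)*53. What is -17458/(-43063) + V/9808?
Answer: 438261727/422361904 ≈ 1.0376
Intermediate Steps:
V = 6201 (V = 117*53 = 6201)
-17458/(-43063) + V/9808 = -17458/(-43063) + 6201/9808 = -17458*(-1/43063) + 6201*(1/9808) = 17458/43063 + 6201/9808 = 438261727/422361904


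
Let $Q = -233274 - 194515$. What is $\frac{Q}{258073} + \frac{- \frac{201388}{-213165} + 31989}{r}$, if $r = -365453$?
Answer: $- \frac{35085363338238634}{20104348326788385} \approx -1.7452$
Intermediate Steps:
$Q = -427789$ ($Q = -233274 - 194515 = -427789$)
$\frac{Q}{258073} + \frac{- \frac{201388}{-213165} + 31989}{r} = - \frac{427789}{258073} + \frac{- \frac{201388}{-213165} + 31989}{-365453} = \left(-427789\right) \frac{1}{258073} + \left(\left(-201388\right) \left(- \frac{1}{213165}\right) + 31989\right) \left(- \frac{1}{365453}\right) = - \frac{427789}{258073} + \left(\frac{201388}{213165} + 31989\right) \left(- \frac{1}{365453}\right) = - \frac{427789}{258073} + \frac{6819136573}{213165} \left(- \frac{1}{365453}\right) = - \frac{427789}{258073} - \frac{6819136573}{77901788745} = - \frac{35085363338238634}{20104348326788385}$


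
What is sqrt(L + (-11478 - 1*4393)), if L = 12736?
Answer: I*sqrt(3135) ≈ 55.991*I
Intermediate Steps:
sqrt(L + (-11478 - 1*4393)) = sqrt(12736 + (-11478 - 1*4393)) = sqrt(12736 + (-11478 - 4393)) = sqrt(12736 - 15871) = sqrt(-3135) = I*sqrt(3135)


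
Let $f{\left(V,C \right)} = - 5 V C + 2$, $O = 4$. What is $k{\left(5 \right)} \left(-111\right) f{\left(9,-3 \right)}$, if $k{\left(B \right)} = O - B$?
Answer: $15207$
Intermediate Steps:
$f{\left(V,C \right)} = 2 - 5 C V$ ($f{\left(V,C \right)} = - 5 C V + 2 = 2 - 5 C V$)
$k{\left(B \right)} = 4 - B$
$k{\left(5 \right)} \left(-111\right) f{\left(9,-3 \right)} = \left(4 - 5\right) \left(-111\right) \left(2 - \left(-15\right) 9\right) = \left(4 - 5\right) \left(-111\right) \left(2 + 135\right) = \left(-1\right) \left(-111\right) 137 = 111 \cdot 137 = 15207$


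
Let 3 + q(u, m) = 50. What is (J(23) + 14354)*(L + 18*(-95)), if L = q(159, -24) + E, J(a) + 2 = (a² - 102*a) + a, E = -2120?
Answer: -47506914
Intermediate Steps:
q(u, m) = 47 (q(u, m) = -3 + 50 = 47)
J(a) = -2 + a² - 101*a (J(a) = -2 + ((a² - 102*a) + a) = -2 + (a² - 101*a) = -2 + a² - 101*a)
L = -2073 (L = 47 - 2120 = -2073)
(J(23) + 14354)*(L + 18*(-95)) = ((-2 + 23² - 101*23) + 14354)*(-2073 + 18*(-95)) = ((-2 + 529 - 2323) + 14354)*(-2073 - 1710) = (-1796 + 14354)*(-3783) = 12558*(-3783) = -47506914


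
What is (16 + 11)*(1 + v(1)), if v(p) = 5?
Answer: 162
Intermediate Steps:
(16 + 11)*(1 + v(1)) = (16 + 11)*(1 + 5) = 27*6 = 162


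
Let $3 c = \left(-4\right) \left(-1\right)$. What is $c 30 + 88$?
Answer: $128$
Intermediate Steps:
$c = \frac{4}{3}$ ($c = \frac{\left(-4\right) \left(-1\right)}{3} = \frac{1}{3} \cdot 4 = \frac{4}{3} \approx 1.3333$)
$c 30 + 88 = \frac{4}{3} \cdot 30 + 88 = 40 + 88 = 128$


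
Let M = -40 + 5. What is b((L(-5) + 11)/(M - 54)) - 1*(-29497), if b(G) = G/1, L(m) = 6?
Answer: 2625216/89 ≈ 29497.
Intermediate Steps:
M = -35
b(G) = G (b(G) = G*1 = G)
b((L(-5) + 11)/(M - 54)) - 1*(-29497) = (6 + 11)/(-35 - 54) - 1*(-29497) = 17/(-89) + 29497 = 17*(-1/89) + 29497 = -17/89 + 29497 = 2625216/89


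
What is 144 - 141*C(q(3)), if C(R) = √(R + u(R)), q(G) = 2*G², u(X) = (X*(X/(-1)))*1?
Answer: 144 - 423*I*√34 ≈ 144.0 - 2466.5*I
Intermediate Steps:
u(X) = -X² (u(X) = (X*(X*(-1)))*1 = (X*(-X))*1 = -X²*1 = -X²)
C(R) = √(R - R²)
144 - 141*C(q(3)) = 144 - 141*√(-306) = 144 - 141*3*√2*√(1 - 1*18) = 144 - 141*3*√2*√(1 - 18) = 144 - 141*3*I*√34 = 144 - 423*I*√34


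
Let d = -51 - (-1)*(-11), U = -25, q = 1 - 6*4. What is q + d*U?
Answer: 1527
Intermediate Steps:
q = -23 (q = 1 - 24 = -23)
d = -62 (d = -51 - 1*11 = -51 - 11 = -62)
q + d*U = -23 - 62*(-25) = -23 + 1550 = 1527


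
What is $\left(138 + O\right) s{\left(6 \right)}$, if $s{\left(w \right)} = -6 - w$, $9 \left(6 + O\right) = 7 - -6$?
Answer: $- \frac{4804}{3} \approx -1601.3$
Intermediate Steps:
$O = - \frac{41}{9}$ ($O = -6 + \frac{7 - -6}{9} = -6 + \frac{7 + 6}{9} = -6 + \frac{1}{9} \cdot 13 = -6 + \frac{13}{9} = - \frac{41}{9} \approx -4.5556$)
$\left(138 + O\right) s{\left(6 \right)} = \left(138 - \frac{41}{9}\right) \left(-6 - 6\right) = \frac{1201 \left(-6 - 6\right)}{9} = \frac{1201}{9} \left(-12\right) = - \frac{4804}{3}$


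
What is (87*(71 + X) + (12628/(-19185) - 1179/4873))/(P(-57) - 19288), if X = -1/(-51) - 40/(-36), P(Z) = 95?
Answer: -3324015907879/10167840966635 ≈ -0.32691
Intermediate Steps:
X = 173/153 (X = -1*(-1/51) - 40*(-1/36) = 1/51 + 10/9 = 173/153 ≈ 1.1307)
(87*(71 + X) + (12628/(-19185) - 1179/4873))/(P(-57) - 19288) = (87*(71 + 173/153) + (12628/(-19185) - 1179/4873))/(95 - 19288) = (87*(11036/153) + (12628*(-1/19185) - 1179*1/4873))/(-19193) = (320044/51 + (-12628/19185 - 1179/4873))*(-1/19193) = (320044/51 - 84155359/93488505)*(-1/19193) = (3324015907879/529768195)*(-1/19193) = -3324015907879/10167840966635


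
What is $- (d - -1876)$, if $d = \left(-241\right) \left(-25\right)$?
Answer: $-7901$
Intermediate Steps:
$d = 6025$
$- (d - -1876) = - (6025 - -1876) = - (6025 + \left(-14866 + 16742\right)) = - (6025 + 1876) = \left(-1\right) 7901 = -7901$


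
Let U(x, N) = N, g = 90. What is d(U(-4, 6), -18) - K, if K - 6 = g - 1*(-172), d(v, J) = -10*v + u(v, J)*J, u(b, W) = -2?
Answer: -292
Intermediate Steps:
d(v, J) = -10*v - 2*J
K = 268 (K = 6 + (90 - 1*(-172)) = 6 + (90 + 172) = 6 + 262 = 268)
d(U(-4, 6), -18) - K = (-10*6 - 2*(-18)) - 1*268 = (-60 + 36) - 268 = -24 - 268 = -292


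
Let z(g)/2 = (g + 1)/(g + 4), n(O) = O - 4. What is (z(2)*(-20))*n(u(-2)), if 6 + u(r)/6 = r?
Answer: 1040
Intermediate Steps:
u(r) = -36 + 6*r
n(O) = -4 + O
z(g) = 2*(1 + g)/(4 + g) (z(g) = 2*((g + 1)/(g + 4)) = 2*((1 + g)/(4 + g)) = 2*(1 + g)/(4 + g))
(z(2)*(-20))*n(u(-2)) = ((2*(1 + 2)/(4 + 2))*(-20))*(-4 + (-36 + 6*(-2))) = ((2*3/6)*(-20))*(-4 + (-36 - 12)) = ((2*(⅙)*3)*(-20))*(-4 - 48) = (1*(-20))*(-52) = -20*(-52) = 1040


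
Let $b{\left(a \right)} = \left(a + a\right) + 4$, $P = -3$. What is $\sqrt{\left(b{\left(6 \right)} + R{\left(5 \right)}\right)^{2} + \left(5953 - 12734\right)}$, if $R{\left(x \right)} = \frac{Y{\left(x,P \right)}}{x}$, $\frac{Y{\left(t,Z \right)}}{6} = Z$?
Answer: $\frac{3 i \sqrt{18409}}{5} \approx 81.408 i$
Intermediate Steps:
$Y{\left(t,Z \right)} = 6 Z$
$b{\left(a \right)} = 4 + 2 a$ ($b{\left(a \right)} = 2 a + 4 = 4 + 2 a$)
$R{\left(x \right)} = - \frac{18}{x}$ ($R{\left(x \right)} = \frac{6 \left(-3\right)}{x} = - \frac{18}{x}$)
$\sqrt{\left(b{\left(6 \right)} + R{\left(5 \right)}\right)^{2} + \left(5953 - 12734\right)} = \sqrt{\left(\left(4 + 2 \cdot 6\right) - \frac{18}{5}\right)^{2} + \left(5953 - 12734\right)} = \sqrt{\left(\left(4 + 12\right) - \frac{18}{5}\right)^{2} - 6781} = \sqrt{\left(16 - \frac{18}{5}\right)^{2} - 6781} = \sqrt{\left(\frac{62}{5}\right)^{2} - 6781} = \sqrt{\frac{3844}{25} - 6781} = \sqrt{- \frac{165681}{25}} = \frac{3 i \sqrt{18409}}{5}$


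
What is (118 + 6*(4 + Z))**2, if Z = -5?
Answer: 12544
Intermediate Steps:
(118 + 6*(4 + Z))**2 = (118 + 6*(4 - 5))**2 = (118 + 6*(-1))**2 = (118 - 6)**2 = 112**2 = 12544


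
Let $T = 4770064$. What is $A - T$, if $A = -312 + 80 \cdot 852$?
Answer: $-4702216$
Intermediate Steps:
$A = 67848$ ($A = -312 + 68160 = 67848$)
$A - T = 67848 - 4770064 = -4702216$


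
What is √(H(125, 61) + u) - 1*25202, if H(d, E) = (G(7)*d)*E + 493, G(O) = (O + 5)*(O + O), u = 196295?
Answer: -25202 + 2*√369447 ≈ -23986.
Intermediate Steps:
G(O) = 2*O*(5 + O) (G(O) = (5 + O)*(2*O) = 2*O*(5 + O))
H(d, E) = 493 + 168*E*d (H(d, E) = ((2*7*(5 + 7))*d)*E + 493 = ((2*7*12)*d)*E + 493 = (168*d)*E + 493 = 168*E*d + 493 = 493 + 168*E*d)
√(H(125, 61) + u) - 1*25202 = √((493 + 168*61*125) + 196295) - 1*25202 = √((493 + 1281000) + 196295) - 25202 = √(1281493 + 196295) - 25202 = √1477788 - 25202 = 2*√369447 - 25202 = -25202 + 2*√369447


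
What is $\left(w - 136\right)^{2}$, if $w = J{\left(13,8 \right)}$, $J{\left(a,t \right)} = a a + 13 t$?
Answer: $18769$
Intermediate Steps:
$J{\left(a,t \right)} = a^{2} + 13 t$
$w = 273$ ($w = 13^{2} + 13 \cdot 8 = 169 + 104 = 273$)
$\left(w - 136\right)^{2} = \left(273 - 136\right)^{2} = 137^{2} = 18769$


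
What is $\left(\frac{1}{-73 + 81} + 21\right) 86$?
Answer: $\frac{7267}{4} \approx 1816.8$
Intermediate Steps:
$\left(\frac{1}{-73 + 81} + 21\right) 86 = \left(\frac{1}{8} + 21\right) 86 = \frac{169}{8} \cdot 86 = \frac{7267}{4}$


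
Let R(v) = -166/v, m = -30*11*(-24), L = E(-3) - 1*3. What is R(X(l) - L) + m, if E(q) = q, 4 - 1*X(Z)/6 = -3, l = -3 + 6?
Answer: 189997/24 ≈ 7916.5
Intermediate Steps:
l = 3
X(Z) = 42 (X(Z) = 24 - 6*(-3) = 24 + 18 = 42)
L = -6 (L = -3 - 1*3 = -3 - 3 = -6)
m = 7920 (m = -330*(-24) = 7920)
R(X(l) - L) + m = -166/(42 - 1*(-6)) + 7920 = -166/(42 + 6) + 7920 = -166/48 + 7920 = -166*1/48 + 7920 = -83/24 + 7920 = 189997/24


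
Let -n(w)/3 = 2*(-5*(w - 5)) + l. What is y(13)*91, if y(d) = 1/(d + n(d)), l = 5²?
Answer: 91/178 ≈ 0.51124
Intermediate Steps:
l = 25
n(w) = -225 + 30*w (n(w) = -3*(2*(-5*(w - 5)) + 25) = -3*(2*(-5*(-5 + w)) + 25) = -3*(2*(25 - 5*w) + 25) = -3*((50 - 10*w) + 25) = -3*(75 - 10*w) = -225 + 30*w)
y(d) = 1/(-225 + 31*d) (y(d) = 1/(d + (-225 + 30*d)) = 1/(-225 + 31*d))
y(13)*91 = 91/(-225 + 31*13) = 91/(-225 + 403) = 91/178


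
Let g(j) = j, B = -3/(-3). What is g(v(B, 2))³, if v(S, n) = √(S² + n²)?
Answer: 5*√5 ≈ 11.180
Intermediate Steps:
B = 1 (B = -3*(-⅓) = 1)
g(v(B, 2))³ = (√(1² + 2²))³ = (√(1 + 4))³ = (√5)³ = 5*√5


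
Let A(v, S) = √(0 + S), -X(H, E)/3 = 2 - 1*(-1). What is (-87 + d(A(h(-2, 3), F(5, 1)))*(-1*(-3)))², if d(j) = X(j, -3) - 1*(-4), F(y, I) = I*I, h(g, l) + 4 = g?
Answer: 10404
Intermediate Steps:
h(g, l) = -4 + g
X(H, E) = -9 (X(H, E) = -3*(2 - 1*(-1)) = -3*(2 + 1) = -3*3 = -9)
F(y, I) = I²
A(v, S) = √S
d(j) = -5 (d(j) = -9 - 1*(-4) = -9 + 4 = -5)
(-87 + d(A(h(-2, 3), F(5, 1)))*(-1*(-3)))² = (-87 - (-5)*(-3))² = (-87 - 5*3)² = (-87 - 15)² = (-102)² = 10404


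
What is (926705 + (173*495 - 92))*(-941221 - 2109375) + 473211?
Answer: -3087959226597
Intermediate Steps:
(926705 + (173*495 - 92))*(-941221 - 2109375) + 473211 = (926705 + (85635 - 92))*(-3050596) + 473211 = (926705 + 85543)*(-3050596) + 473211 = 1012248*(-3050596) + 473211 = -3087959699808 + 473211 = -3087959226597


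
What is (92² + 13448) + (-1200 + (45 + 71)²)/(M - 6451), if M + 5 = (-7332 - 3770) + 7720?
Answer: 107779000/4919 ≈ 21911.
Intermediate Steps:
M = -3387 (M = -5 + ((-7332 - 3770) + 7720) = -5 + (-11102 + 7720) = -5 - 3382 = -3387)
(92² + 13448) + (-1200 + (45 + 71)²)/(M - 6451) = (92² + 13448) + (-1200 + (45 + 71)²)/(-3387 - 6451) = (8464 + 13448) + (-1200 + 116²)/(-9838) = 21912 + (-1200 + 13456)*(-1/9838) = 21912 + 12256*(-1/9838) = 21912 - 6128/4919 = 107779000/4919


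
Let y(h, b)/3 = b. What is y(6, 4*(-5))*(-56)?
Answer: 3360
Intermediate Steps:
y(h, b) = 3*b
y(6, 4*(-5))*(-56) = (3*(4*(-5)))*(-56) = (3*(-20))*(-56) = -60*(-56) = 3360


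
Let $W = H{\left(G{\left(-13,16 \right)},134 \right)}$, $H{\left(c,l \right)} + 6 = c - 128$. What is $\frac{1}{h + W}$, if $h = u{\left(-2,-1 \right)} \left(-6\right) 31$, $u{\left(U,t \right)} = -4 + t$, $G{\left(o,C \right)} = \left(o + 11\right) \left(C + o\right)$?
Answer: $\frac{1}{790} \approx 0.0012658$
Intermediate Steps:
$G{\left(o,C \right)} = \left(11 + o\right) \left(C + o\right)$
$H{\left(c,l \right)} = -134 + c$ ($H{\left(c,l \right)} = -6 + \left(c - 128\right) = -6 + \left(-128 + c\right) = -134 + c$)
$W = -140$ ($W = -134 + \left(\left(-13\right)^{2} + 11 \cdot 16 + 11 \left(-13\right) + 16 \left(-13\right)\right) = -134 + \left(169 + 176 - 143 - 208\right) = -134 - 6 = -140$)
$h = 930$ ($h = \left(-4 - 1\right) \left(-6\right) 31 = \left(-5\right) \left(-6\right) 31 = 30 \cdot 31 = 930$)
$\frac{1}{h + W} = \frac{1}{930 - 140} = \frac{1}{790}$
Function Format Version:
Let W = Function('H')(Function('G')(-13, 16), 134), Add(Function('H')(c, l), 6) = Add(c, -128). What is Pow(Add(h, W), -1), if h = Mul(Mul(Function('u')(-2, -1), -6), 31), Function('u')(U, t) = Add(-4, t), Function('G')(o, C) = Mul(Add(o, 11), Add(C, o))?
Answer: Rational(1, 790) ≈ 0.0012658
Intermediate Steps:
Function('G')(o, C) = Mul(Add(11, o), Add(C, o))
Function('H')(c, l) = Add(-134, c) (Function('H')(c, l) = Add(-6, Add(c, -128)) = Add(-6, Add(-128, c)) = Add(-134, c))
W = -140 (W = Add(-134, Add(Pow(-13, 2), Mul(11, 16), Mul(11, -13), Mul(16, -13))) = Add(-134, Add(169, 176, -143, -208)) = Add(-134, -6) = -140)
h = 930 (h = Mul(Mul(Add(-4, -1), -6), 31) = Mul(Mul(-5, -6), 31) = Mul(30, 31) = 930)
Pow(Add(h, W), -1) = Pow(Add(930, -140), -1) = Pow(790, -1) = Rational(1, 790)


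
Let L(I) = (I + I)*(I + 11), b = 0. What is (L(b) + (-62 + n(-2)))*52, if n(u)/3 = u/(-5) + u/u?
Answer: -15028/5 ≈ -3005.6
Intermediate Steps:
L(I) = 2*I*(11 + I) (L(I) = (2*I)*(11 + I) = 2*I*(11 + I))
n(u) = 3 - 3*u/5 (n(u) = 3*(u/(-5) + u/u) = 3*(u*(-⅕) + 1) = 3*(-u/5 + 1) = 3*(1 - u/5) = 3 - 3*u/5)
(L(b) + (-62 + n(-2)))*52 = (2*0*(11 + 0) + (-62 + (3 - ⅗*(-2))))*52 = (2*0*11 + (-62 + (3 + 6/5)))*52 = (0 + (-62 + 21/5))*52 = (0 - 289/5)*52 = -289/5*52 = -15028/5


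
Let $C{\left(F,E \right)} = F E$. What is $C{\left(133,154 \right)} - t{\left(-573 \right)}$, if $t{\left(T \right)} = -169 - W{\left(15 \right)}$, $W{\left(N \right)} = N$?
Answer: $20666$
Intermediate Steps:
$t{\left(T \right)} = -184$ ($t{\left(T \right)} = -169 - 15 = -184$)
$C{\left(F,E \right)} = E F$
$C{\left(133,154 \right)} - t{\left(-573 \right)} = 154 \cdot 133 - -184 = 20482 + 184 = 20666$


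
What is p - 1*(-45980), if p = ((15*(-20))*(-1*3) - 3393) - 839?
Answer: 42648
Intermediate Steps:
p = -3332 (p = (-300*(-3) - 3393) - 839 = (900 - 3393) - 839 = -2493 - 839 = -3332)
p - 1*(-45980) = -3332 - 1*(-45980) = -3332 + 45980 = 42648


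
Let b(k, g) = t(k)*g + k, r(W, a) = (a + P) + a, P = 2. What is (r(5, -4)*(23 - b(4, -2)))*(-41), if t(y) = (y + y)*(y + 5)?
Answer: 40098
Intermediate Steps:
t(y) = 2*y*(5 + y) (t(y) = (2*y)*(5 + y) = 2*y*(5 + y))
r(W, a) = 2 + 2*a (r(W, a) = (a + 2) + a = (2 + a) + a = 2 + 2*a)
b(k, g) = k + 2*g*k*(5 + k) (b(k, g) = (2*k*(5 + k))*g + k = 2*g*k*(5 + k) + k = k + 2*g*k*(5 + k))
(r(5, -4)*(23 - b(4, -2)))*(-41) = ((2 + 2*(-4))*(23 - 4*(1 + 2*(-2)*(5 + 4))))*(-41) = ((2 - 8)*(23 - 4*(1 + 2*(-2)*9)))*(-41) = -6*(23 - 4*(1 - 36))*(-41) = -6*(23 - 4*(-35))*(-41) = -6*(23 - 1*(-140))*(-41) = -6*(23 + 140)*(-41) = -6*163*(-41) = -978*(-41) = 40098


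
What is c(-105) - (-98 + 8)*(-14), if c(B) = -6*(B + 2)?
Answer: -642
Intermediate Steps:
c(B) = -12 - 6*B (c(B) = -6*(2 + B) = -12 - 6*B)
c(-105) - (-98 + 8)*(-14) = (-12 - 6*(-105)) - (-98 + 8)*(-14) = (-12 + 630) - (-90)*(-14) = 618 - 1*1260 = 618 - 1260 = -642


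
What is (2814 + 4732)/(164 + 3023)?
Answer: 7546/3187 ≈ 2.3677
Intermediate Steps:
(2814 + 4732)/(164 + 3023) = 7546/3187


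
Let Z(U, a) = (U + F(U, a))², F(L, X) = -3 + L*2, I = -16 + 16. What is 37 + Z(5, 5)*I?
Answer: 37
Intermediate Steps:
I = 0
F(L, X) = -3 + 2*L
Z(U, a) = (-3 + 3*U)² (Z(U, a) = (U + (-3 + 2*U))² = (-3 + 3*U)²)
37 + Z(5, 5)*I = 37 + (9*(-1 + 5)²)*0 = 37 + (9*4²)*0 = 37 + (9*16)*0 = 37 + 144*0 = 37 + 0 = 37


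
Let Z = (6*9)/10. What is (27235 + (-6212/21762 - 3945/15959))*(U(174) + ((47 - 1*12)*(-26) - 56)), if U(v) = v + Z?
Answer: -2066687476679942/96472155 ≈ -2.1423e+7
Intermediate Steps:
Z = 27/5 (Z = 54*(⅒) = 27/5 ≈ 5.4000)
U(v) = 27/5 + v (U(v) = v + 27/5 = 27/5 + v)
(27235 + (-6212/21762 - 3945/15959))*(U(174) + ((47 - 1*12)*(-26) - 56)) = (27235 + (-6212/21762 - 3945/15959))*((27/5 + 174) + ((47 - 1*12)*(-26) - 56)) = (27235 + (-6212*1/21762 - 3945*1/15959))*(897/5 + ((47 - 12)*(-26) - 56)) = (27235 + (-3106/10881 - 3945/15959))*(897/5 + (35*(-26) - 56)) = (27235 - 92494199/173649879)*(897/5 + (-910 - 56)) = 4729261960366*(897/5 - 966)/173649879 = (4729261960366/173649879)*(-3933/5) = -2066687476679942/96472155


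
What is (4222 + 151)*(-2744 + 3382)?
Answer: 2789974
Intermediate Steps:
(4222 + 151)*(-2744 + 3382) = 4373*638 = 2789974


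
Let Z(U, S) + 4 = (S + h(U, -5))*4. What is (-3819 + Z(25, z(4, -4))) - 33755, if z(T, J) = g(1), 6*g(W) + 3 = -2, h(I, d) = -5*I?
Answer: -114244/3 ≈ -38081.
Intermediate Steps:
g(W) = -5/6 (g(W) = -1/2 + (1/6)*(-2) = -1/2 - 1/3 = -5/6)
z(T, J) = -5/6
Z(U, S) = -4 - 20*U + 4*S (Z(U, S) = -4 + (S - 5*U)*4 = -4 + (-20*U + 4*S) = -4 - 20*U + 4*S)
(-3819 + Z(25, z(4, -4))) - 33755 = (-3819 + (-4 - 20*25 + 4*(-5/6))) - 33755 = (-3819 + (-4 - 500 - 10/3)) - 33755 = (-3819 - 1522/3) - 33755 = -12979/3 - 33755 = -114244/3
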